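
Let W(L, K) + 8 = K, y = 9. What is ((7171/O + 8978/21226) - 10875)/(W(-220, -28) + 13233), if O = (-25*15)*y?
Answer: -389591221073/472701693375 ≈ -0.82418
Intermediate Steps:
W(L, K) = -8 + K
O = -3375 (O = -25*15*9 = -375*9 = -3375)
((7171/O + 8978/21226) - 10875)/(W(-220, -28) + 13233) = ((7171/(-3375) + 8978/21226) - 10875)/((-8 - 28) + 13233) = ((7171*(-1/3375) + 8978*(1/21226)) - 10875)/(-36 + 13233) = ((-7171/3375 + 4489/10613) - 10875)/13197 = (-60955448/35818875 - 10875)*(1/13197) = -389591221073/35818875*1/13197 = -389591221073/472701693375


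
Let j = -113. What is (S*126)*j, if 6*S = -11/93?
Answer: 8701/31 ≈ 280.68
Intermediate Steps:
S = -11/558 (S = (-11/93)/6 = (-11*1/93)/6 = (⅙)*(-11/93) = -11/558 ≈ -0.019713)
(S*126)*j = -11/558*126*(-113) = -77/31*(-113) = 8701/31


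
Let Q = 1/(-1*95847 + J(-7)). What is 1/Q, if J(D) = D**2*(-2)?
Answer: -95945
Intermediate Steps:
J(D) = -2*D**2
Q = -1/95945 (Q = 1/(-1*95847 - 2*(-7)**2) = 1/(-95847 - 2*49) = 1/(-95847 - 98) = 1/(-95945) = -1/95945 ≈ -1.0423e-5)
1/Q = 1/(-1/95945) = -95945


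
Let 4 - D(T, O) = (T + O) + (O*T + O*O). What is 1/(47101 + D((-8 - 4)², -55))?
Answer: 1/51911 ≈ 1.9264e-5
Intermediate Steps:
D(T, O) = 4 - O - T - O² - O*T (D(T, O) = 4 - ((T + O) + (O*T + O*O)) = 4 - ((O + T) + (O*T + O²)) = 4 - ((O + T) + (O² + O*T)) = 4 - (O + T + O² + O*T) = 4 + (-O - T - O² - O*T) = 4 - O - T - O² - O*T)
1/(47101 + D((-8 - 4)², -55)) = 1/(47101 + (4 - 1*(-55) - (-8 - 4)² - 1*(-55)² - 1*(-55)*(-8 - 4)²)) = 1/(47101 + (4 + 55 - 1*(-12)² - 1*3025 - 1*(-55)*(-12)²)) = 1/(47101 + (4 + 55 - 1*144 - 3025 - 1*(-55)*144)) = 1/(47101 + (4 + 55 - 144 - 3025 + 7920)) = 1/(47101 + 4810) = 1/51911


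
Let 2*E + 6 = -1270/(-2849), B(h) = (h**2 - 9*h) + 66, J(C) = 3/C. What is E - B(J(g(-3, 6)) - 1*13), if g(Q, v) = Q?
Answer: -1113324/2849 ≈ -390.78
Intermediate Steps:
B(h) = 66 + h**2 - 9*h
E = -7912/2849 (E = -3 + (-1270/(-2849))/2 = -3 + (-1270*(-1/2849))/2 = -3 + (1/2)*(1270/2849) = -3 + 635/2849 = -7912/2849 ≈ -2.7771)
E - B(J(g(-3, 6)) - 1*13) = -7912/2849 - (66 + (3/(-3) - 1*13)**2 - 9*(3/(-3) - 1*13)) = -7912/2849 - (66 + (3*(-1/3) - 13)**2 - 9*(3*(-1/3) - 13)) = -7912/2849 - (66 + (-1 - 13)**2 - 9*(-1 - 13)) = -7912/2849 - (66 + (-14)**2 - 9*(-14)) = -7912/2849 - (66 + 196 + 126) = -7912/2849 - 1*388 = -7912/2849 - 388 = -1113324/2849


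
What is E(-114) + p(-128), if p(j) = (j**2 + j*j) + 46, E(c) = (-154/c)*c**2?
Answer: 50370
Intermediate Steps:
E(c) = -154*c
p(j) = 46 + 2*j**2 (p(j) = (j**2 + j**2) + 46 = 2*j**2 + 46 = 46 + 2*j**2)
E(-114) + p(-128) = -154*(-114) + (46 + 2*(-128)**2) = 17556 + (46 + 2*16384) = 17556 + (46 + 32768) = 17556 + 32814 = 50370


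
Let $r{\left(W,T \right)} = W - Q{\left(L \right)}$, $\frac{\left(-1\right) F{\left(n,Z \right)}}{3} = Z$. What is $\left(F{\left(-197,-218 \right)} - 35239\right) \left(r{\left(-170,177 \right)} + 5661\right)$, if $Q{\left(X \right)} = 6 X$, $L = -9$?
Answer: $-191773825$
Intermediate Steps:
$F{\left(n,Z \right)} = - 3 Z$
$r{\left(W,T \right)} = 54 + W$ ($r{\left(W,T \right)} = W - 6 \left(-9\right) = W - -54 = W + 54 = 54 + W$)
$\left(F{\left(-197,-218 \right)} - 35239\right) \left(r{\left(-170,177 \right)} + 5661\right) = \left(\left(-3\right) \left(-218\right) - 35239\right) \left(\left(54 - 170\right) + 5661\right) = \left(654 - 35239\right) \left(-116 + 5661\right) = \left(-34585\right) 5545 = -191773825$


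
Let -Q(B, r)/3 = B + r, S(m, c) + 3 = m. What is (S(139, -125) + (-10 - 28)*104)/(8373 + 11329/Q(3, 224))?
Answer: -649674/1422671 ≈ -0.45666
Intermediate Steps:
S(m, c) = -3 + m
Q(B, r) = -3*B - 3*r (Q(B, r) = -3*(B + r) = -3*B - 3*r)
(S(139, -125) + (-10 - 28)*104)/(8373 + 11329/Q(3, 224)) = ((-3 + 139) + (-10 - 28)*104)/(8373 + 11329/(-3*3 - 3*224)) = (136 - 38*104)/(8373 + 11329/(-9 - 672)) = (136 - 3952)/(8373 + 11329/(-681)) = -3816/(8373 + 11329*(-1/681)) = -3816/(8373 - 11329/681) = -3816/5690684/681 = -3816*681/5690684 = -649674/1422671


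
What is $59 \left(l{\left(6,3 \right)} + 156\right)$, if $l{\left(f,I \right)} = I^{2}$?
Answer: $9735$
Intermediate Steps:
$59 \left(l{\left(6,3 \right)} + 156\right) = 59 \left(3^{2} + 156\right) = 59 \left(9 + 156\right) = 59 \cdot 165 = 9735$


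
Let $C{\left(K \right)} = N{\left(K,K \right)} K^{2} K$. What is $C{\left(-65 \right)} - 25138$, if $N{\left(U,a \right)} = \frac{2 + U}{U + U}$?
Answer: $- \frac{316451}{2} \approx -1.5823 \cdot 10^{5}$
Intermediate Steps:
$N{\left(U,a \right)} = \frac{2 + U}{2 U}$
$C{\left(K \right)} = \frac{K^{2} \left(2 + K\right)}{2}$ ($C{\left(K \right)} = \frac{2 + K}{2 K} K^{2} K = \frac{K \left(2 + K\right)}{2} K = \frac{K^{2} \left(2 + K\right)}{2}$)
$C{\left(-65 \right)} - 25138 = \frac{\left(-65\right)^{2} \left(2 - 65\right)}{2} - 25138 = \frac{1}{2} \cdot 4225 \left(-63\right) - 25138 = - \frac{266175}{2} - 25138 = - \frac{316451}{2}$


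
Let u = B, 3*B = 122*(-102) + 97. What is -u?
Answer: 12347/3 ≈ 4115.7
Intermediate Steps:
B = -12347/3 (B = (122*(-102) + 97)/3 = (-12444 + 97)/3 = (1/3)*(-12347) = -12347/3 ≈ -4115.7)
u = -12347/3 ≈ -4115.7
-u = -1*(-12347/3) = 12347/3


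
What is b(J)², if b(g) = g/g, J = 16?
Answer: 1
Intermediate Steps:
b(g) = 1
b(J)² = 1² = 1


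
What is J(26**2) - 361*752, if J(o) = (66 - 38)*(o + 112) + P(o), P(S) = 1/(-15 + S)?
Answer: -164858687/661 ≈ -2.4941e+5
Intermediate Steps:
J(o) = 3136 + 1/(-15 + o) + 28*o (J(o) = (66 - 38)*(o + 112) + 1/(-15 + o) = 28*(112 + o) + 1/(-15 + o) = (3136 + 28*o) + 1/(-15 + o) = 3136 + 1/(-15 + o) + 28*o)
J(26**2) - 361*752 = (1 + 28*(-15 + 26**2)*(112 + 26**2))/(-15 + 26**2) - 361*752 = (1 + 28*(-15 + 676)*(112 + 676))/(-15 + 676) - 1*271472 = (1 + 28*661*788)/661 - 271472 = (1 + 14584304)/661 - 271472 = (1/661)*14584305 - 271472 = 14584305/661 - 271472 = -164858687/661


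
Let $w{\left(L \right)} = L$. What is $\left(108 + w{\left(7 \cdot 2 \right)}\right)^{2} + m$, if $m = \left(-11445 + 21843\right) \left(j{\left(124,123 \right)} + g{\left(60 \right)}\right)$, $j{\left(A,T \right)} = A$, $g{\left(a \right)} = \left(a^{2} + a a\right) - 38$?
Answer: $75774712$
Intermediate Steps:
$g{\left(a \right)} = -38 + 2 a^{2}$ ($g{\left(a \right)} = \left(a^{2} + a^{2}\right) - 38 = 2 a^{2} - 38 = -38 + 2 a^{2}$)
$m = 75759828$ ($m = \left(-11445 + 21843\right) \left(124 - \left(38 - 2 \cdot 60^{2}\right)\right) = 10398 \left(124 + \left(-38 + 2 \cdot 3600\right)\right) = 10398 \left(124 + \left(-38 + 7200\right)\right) = 10398 \left(124 + 7162\right) = 10398 \cdot 7286 = 75759828$)
$\left(108 + w{\left(7 \cdot 2 \right)}\right)^{2} + m = \left(108 + 7 \cdot 2\right)^{2} + 75759828 = \left(108 + 14\right)^{2} + 75759828 = 122^{2} + 75759828 = 14884 + 75759828 = 75774712$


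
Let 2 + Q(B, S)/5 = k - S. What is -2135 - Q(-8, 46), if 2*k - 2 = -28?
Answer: -1830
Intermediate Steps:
k = -13 (k = 1 + (1/2)*(-28) = 1 - 14 = -13)
Q(B, S) = -75 - 5*S (Q(B, S) = -10 + 5*(-13 - S) = -10 + (-65 - 5*S) = -75 - 5*S)
-2135 - Q(-8, 46) = -2135 - (-75 - 5*46) = -2135 - (-75 - 230) = -2135 - 1*(-305) = -2135 + 305 = -1830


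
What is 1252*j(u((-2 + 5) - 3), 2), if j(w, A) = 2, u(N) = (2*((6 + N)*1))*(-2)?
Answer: 2504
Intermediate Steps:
u(N) = -24 - 4*N (u(N) = (2*(6 + N))*(-2) = (12 + 2*N)*(-2) = -24 - 4*N)
1252*j(u((-2 + 5) - 3), 2) = 1252*2 = 2504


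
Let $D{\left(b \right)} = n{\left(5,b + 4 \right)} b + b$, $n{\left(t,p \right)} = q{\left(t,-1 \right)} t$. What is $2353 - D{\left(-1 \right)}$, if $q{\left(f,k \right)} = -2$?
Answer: $2344$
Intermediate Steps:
$n{\left(t,p \right)} = - 2 t$
$D{\left(b \right)} = - 9 b$ ($D{\left(b \right)} = \left(-2\right) 5 b + b = - 10 b + b = - 9 b$)
$2353 - D{\left(-1 \right)} = 2353 - \left(-9\right) \left(-1\right) = 2353 - 9 = 2344$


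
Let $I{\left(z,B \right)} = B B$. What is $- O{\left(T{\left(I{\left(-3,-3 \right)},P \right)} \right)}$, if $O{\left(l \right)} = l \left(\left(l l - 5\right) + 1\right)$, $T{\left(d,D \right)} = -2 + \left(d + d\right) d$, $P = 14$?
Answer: $-4095360$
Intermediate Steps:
$I{\left(z,B \right)} = B^{2}$
$T{\left(d,D \right)} = -2 + 2 d^{2}$ ($T{\left(d,D \right)} = -2 + 2 d d = -2 + 2 d^{2}$)
$O{\left(l \right)} = l \left(-4 + l^{2}\right)$ ($O{\left(l \right)} = l \left(\left(l^{2} - 5\right) + 1\right) = l \left(\left(-5 + l^{2}\right) + 1\right) = l \left(-4 + l^{2}\right)$)
$- O{\left(T{\left(I{\left(-3,-3 \right)},P \right)} \right)} = - \left(-2 + 2 \left(\left(-3\right)^{2}\right)^{2}\right) \left(-4 + \left(-2 + 2 \left(\left(-3\right)^{2}\right)^{2}\right)^{2}\right) = - \left(-2 + 2 \cdot 9^{2}\right) \left(-4 + \left(-2 + 2 \cdot 9^{2}\right)^{2}\right) = - \left(-2 + 2 \cdot 81\right) \left(-4 + \left(-2 + 2 \cdot 81\right)^{2}\right) = - \left(-2 + 162\right) \left(-4 + \left(-2 + 162\right)^{2}\right) = - 160 \left(-4 + 160^{2}\right) = - 160 \left(-4 + 25600\right) = - 160 \cdot 25596 = \left(-1\right) 4095360 = -4095360$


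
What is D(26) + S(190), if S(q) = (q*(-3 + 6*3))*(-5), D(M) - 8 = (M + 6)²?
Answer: -13218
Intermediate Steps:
D(M) = 8 + (6 + M)² (D(M) = 8 + (M + 6)² = 8 + (6 + M)²)
S(q) = -75*q (S(q) = (q*(-3 + 18))*(-5) = (q*15)*(-5) = (15*q)*(-5) = -75*q)
D(26) + S(190) = (8 + (6 + 26)²) - 75*190 = (8 + 32²) - 14250 = (8 + 1024) - 14250 = 1032 - 14250 = -13218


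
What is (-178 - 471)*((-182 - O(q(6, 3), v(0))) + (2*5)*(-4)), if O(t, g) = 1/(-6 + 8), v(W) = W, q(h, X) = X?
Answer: 288805/2 ≈ 1.4440e+5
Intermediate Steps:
O(t, g) = ½ (O(t, g) = 1/2 = ½)
(-178 - 471)*((-182 - O(q(6, 3), v(0))) + (2*5)*(-4)) = (-178 - 471)*((-182 - 1*½) + (2*5)*(-4)) = -649*((-182 - ½) + 10*(-4)) = -649*(-365/2 - 40) = -649*(-445/2) = 288805/2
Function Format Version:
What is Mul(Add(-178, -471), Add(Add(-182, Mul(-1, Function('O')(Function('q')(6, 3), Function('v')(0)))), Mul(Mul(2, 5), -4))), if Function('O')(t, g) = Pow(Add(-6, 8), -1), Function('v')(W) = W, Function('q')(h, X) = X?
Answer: Rational(288805, 2) ≈ 1.4440e+5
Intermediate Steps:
Function('O')(t, g) = Rational(1, 2) (Function('O')(t, g) = Pow(2, -1) = Rational(1, 2))
Mul(Add(-178, -471), Add(Add(-182, Mul(-1, Function('O')(Function('q')(6, 3), Function('v')(0)))), Mul(Mul(2, 5), -4))) = Mul(Add(-178, -471), Add(Add(-182, Mul(-1, Rational(1, 2))), Mul(Mul(2, 5), -4))) = Mul(-649, Add(Add(-182, Rational(-1, 2)), Mul(10, -4))) = Mul(-649, Add(Rational(-365, 2), -40)) = Mul(-649, Rational(-445, 2)) = Rational(288805, 2)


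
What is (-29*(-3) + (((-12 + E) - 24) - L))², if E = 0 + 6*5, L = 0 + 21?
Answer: 3600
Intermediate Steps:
L = 21
E = 30 (E = 0 + 30 = 30)
(-29*(-3) + (((-12 + E) - 24) - L))² = (-29*(-3) + (((-12 + 30) - 24) - 1*21))² = (87 + ((18 - 24) - 21))² = (87 + (-6 - 21))² = (87 - 27)² = 60² = 3600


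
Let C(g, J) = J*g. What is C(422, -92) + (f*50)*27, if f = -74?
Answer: -138724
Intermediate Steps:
C(422, -92) + (f*50)*27 = -92*422 - 74*50*27 = -38824 - 3700*27 = -38824 - 99900 = -138724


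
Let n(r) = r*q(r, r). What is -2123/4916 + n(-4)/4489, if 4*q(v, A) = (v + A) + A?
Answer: -9471155/22067924 ≈ -0.42918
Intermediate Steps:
q(v, A) = A/2 + v/4 (q(v, A) = ((v + A) + A)/4 = ((A + v) + A)/4 = (v + 2*A)/4 = A/2 + v/4)
n(r) = 3*r²/4 (n(r) = r*(r/2 + r/4) = r*(3*r/4) = 3*r²/4)
-2123/4916 + n(-4)/4489 = -2123/4916 + ((¾)*(-4)²)/4489 = -2123*1/4916 + ((¾)*16)*(1/4489) = -2123/4916 + 12*(1/4489) = -2123/4916 + 12/4489 = -9471155/22067924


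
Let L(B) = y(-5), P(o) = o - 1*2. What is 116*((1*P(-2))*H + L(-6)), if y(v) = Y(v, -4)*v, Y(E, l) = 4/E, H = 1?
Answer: 0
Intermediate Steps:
P(o) = -2 + o (P(o) = o - 2 = -2 + o)
y(v) = 4 (y(v) = (4/v)*v = 4)
L(B) = 4
116*((1*P(-2))*H + L(-6)) = 116*((1*(-2 - 2))*1 + 4) = 116*((1*(-4))*1 + 4) = 116*(-4*1 + 4) = 116*(-4 + 4) = 116*0 = 0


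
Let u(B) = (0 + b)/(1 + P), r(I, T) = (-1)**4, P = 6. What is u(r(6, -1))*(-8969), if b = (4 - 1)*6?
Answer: -161442/7 ≈ -23063.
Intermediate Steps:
r(I, T) = 1
b = 18 (b = 3*6 = 18)
u(B) = 18/7 (u(B) = (0 + 18)/(1 + 6) = 18/7)
u(r(6, -1))*(-8969) = (18/7)*(-8969) = -161442/7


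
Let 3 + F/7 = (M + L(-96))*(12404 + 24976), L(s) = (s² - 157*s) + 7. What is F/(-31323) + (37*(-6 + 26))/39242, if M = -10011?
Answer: -24444828267563/204862861 ≈ -1.1932e+5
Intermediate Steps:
L(s) = 7 + s² - 157*s
F = 3737551419 (F = -21 + 7*((-10011 + (7 + (-96)² - 157*(-96)))*(12404 + 24976)) = -21 + 7*((-10011 + (7 + 9216 + 15072))*37380) = -21 + 7*((-10011 + 24295)*37380) = -21 + 7*(14284*37380) = -21 + 7*533935920 = -21 + 3737551440 = 3737551419)
F/(-31323) + (37*(-6 + 26))/39242 = 3737551419/(-31323) + (37*(-6 + 26))/39242 = 3737551419*(-1/31323) + (37*20)*(1/39242) = -1245850473/10441 + 740*(1/39242) = -1245850473/10441 + 370/19621 = -24444828267563/204862861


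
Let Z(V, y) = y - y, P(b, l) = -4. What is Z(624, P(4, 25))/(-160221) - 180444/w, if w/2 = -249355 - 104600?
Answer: 30074/117985 ≈ 0.25490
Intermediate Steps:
w = -707910 (w = 2*(-249355 - 104600) = 2*(-353955) = -707910)
Z(V, y) = 0
Z(624, P(4, 25))/(-160221) - 180444/w = 0/(-160221) - 180444/(-707910) = 0*(-1/160221) - 180444*(-1/707910) = 0 + 30074/117985 = 30074/117985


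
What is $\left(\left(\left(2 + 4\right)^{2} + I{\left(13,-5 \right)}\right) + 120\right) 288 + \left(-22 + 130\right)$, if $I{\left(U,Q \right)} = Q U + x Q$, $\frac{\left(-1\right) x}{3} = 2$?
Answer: $34956$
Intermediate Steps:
$x = -6$ ($x = \left(-3\right) 2 = -6$)
$I{\left(U,Q \right)} = - 6 Q + Q U$ ($I{\left(U,Q \right)} = Q U - 6 Q = - 6 Q + Q U$)
$\left(\left(\left(2 + 4\right)^{2} + I{\left(13,-5 \right)}\right) + 120\right) 288 + \left(-22 + 130\right) = \left(\left(\left(2 + 4\right)^{2} - 5 \left(-6 + 13\right)\right) + 120\right) 288 + \left(-22 + 130\right) = \left(\left(6^{2} - 35\right) + 120\right) 288 + 108 = \left(\left(36 - 35\right) + 120\right) 288 + 108 = \left(1 + 120\right) 288 + 108 = 121 \cdot 288 + 108 = 34848 + 108 = 34956$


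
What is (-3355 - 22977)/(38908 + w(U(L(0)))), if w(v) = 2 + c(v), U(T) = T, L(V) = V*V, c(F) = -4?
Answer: -13166/19453 ≈ -0.67681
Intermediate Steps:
L(V) = V**2
w(v) = -2 (w(v) = 2 - 4 = -2)
(-3355 - 22977)/(38908 + w(U(L(0)))) = (-3355 - 22977)/(38908 - 2) = -26332/38906 = -26332*1/38906 = -13166/19453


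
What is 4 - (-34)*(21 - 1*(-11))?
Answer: 1092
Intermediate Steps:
4 - (-34)*(21 - 1*(-11)) = 4 - (-34)*(21 + 11) = 4 - (-34)*32 = 4 - 34*(-32) = 4 + 1088 = 1092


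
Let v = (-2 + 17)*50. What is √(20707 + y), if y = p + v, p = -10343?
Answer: √11114 ≈ 105.42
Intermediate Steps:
v = 750 (v = 15*50 = 750)
y = -9593 (y = -10343 + 750 = -9593)
√(20707 + y) = √(20707 - 9593) = √11114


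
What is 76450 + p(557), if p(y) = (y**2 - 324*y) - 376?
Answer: 205855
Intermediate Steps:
p(y) = -376 + y**2 - 324*y
76450 + p(557) = 76450 + (-376 + 557**2 - 324*557) = 76450 + (-376 + 310249 - 180468) = 76450 + 129405 = 205855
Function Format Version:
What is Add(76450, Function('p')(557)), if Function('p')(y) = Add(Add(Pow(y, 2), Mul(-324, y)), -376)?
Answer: 205855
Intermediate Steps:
Function('p')(y) = Add(-376, Pow(y, 2), Mul(-324, y))
Add(76450, Function('p')(557)) = Add(76450, Add(-376, Pow(557, 2), Mul(-324, 557))) = Add(76450, Add(-376, 310249, -180468)) = Add(76450, 129405) = 205855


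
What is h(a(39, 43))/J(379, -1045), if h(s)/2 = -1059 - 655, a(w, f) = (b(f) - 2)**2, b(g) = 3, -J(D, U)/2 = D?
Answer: 1714/379 ≈ 4.5224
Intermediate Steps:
J(D, U) = -2*D
a(w, f) = 1 (a(w, f) = (3 - 2)**2 = 1**2 = 1)
h(s) = -3428 (h(s) = 2*(-1059 - 655) = 2*(-1714) = -3428)
h(a(39, 43))/J(379, -1045) = -3428/((-2*379)) = -3428/(-758) = -3428*(-1/758) = 1714/379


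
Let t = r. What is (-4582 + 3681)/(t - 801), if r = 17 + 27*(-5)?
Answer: 901/919 ≈ 0.98041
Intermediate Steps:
r = -118 (r = 17 - 135 = -118)
t = -118
(-4582 + 3681)/(t - 801) = (-4582 + 3681)/(-118 - 801) = -901/(-919) = -901*(-1/919) = 901/919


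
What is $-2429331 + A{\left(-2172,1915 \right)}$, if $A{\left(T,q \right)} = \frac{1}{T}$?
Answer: $- \frac{5276506933}{2172} \approx -2.4293 \cdot 10^{6}$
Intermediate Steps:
$-2429331 + A{\left(-2172,1915 \right)} = -2429331 + \frac{1}{-2172} = -2429331 - \frac{1}{2172} = - \frac{5276506933}{2172}$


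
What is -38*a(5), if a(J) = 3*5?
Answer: -570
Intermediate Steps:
a(J) = 15
-38*a(5) = -38*15 = -570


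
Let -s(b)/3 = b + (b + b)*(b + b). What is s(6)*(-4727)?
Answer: 2127150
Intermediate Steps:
s(b) = -12*b² - 3*b (s(b) = -3*(b + (b + b)*(b + b)) = -3*(b + (2*b)*(2*b)) = -3*(b + 4*b²) = -12*b² - 3*b)
s(6)*(-4727) = -3*6*(1 + 4*6)*(-4727) = -3*6*(1 + 24)*(-4727) = -3*6*25*(-4727) = -450*(-4727) = 2127150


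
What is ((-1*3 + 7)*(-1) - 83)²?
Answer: 7569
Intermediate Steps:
((-1*3 + 7)*(-1) - 83)² = ((-3 + 7)*(-1) - 83)² = (4*(-1) - 83)² = (-4 - 83)² = (-87)² = 7569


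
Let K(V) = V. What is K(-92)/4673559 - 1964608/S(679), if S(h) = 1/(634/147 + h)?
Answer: -102475040553661812/76334797 ≈ -1.3424e+9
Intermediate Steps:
S(h) = 1/(634/147 + h) (S(h) = 1/(634*(1/147) + h) = 1/(634/147 + h))
K(-92)/4673559 - 1964608/S(679) = -92/4673559 - 1964608/(147/(634 + 147*679)) = -92*1/4673559 - 1964608/(147/(634 + 99813)) = -92/4673559 - 1964608/(147/100447) = -92/4673559 - 1964608/(147*(1/100447)) = -92/4673559 - 1964608/147/100447 = -92/4673559 - 1964608*100447/147 = -92/4673559 - 197338979776/147 = -102475040553661812/76334797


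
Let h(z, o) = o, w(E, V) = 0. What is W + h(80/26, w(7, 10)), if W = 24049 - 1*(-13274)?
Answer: 37323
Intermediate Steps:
W = 37323 (W = 24049 + 13274 = 37323)
W + h(80/26, w(7, 10)) = 37323 + 0 = 37323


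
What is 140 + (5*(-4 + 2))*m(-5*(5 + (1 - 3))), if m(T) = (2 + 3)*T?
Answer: 890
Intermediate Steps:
m(T) = 5*T
140 + (5*(-4 + 2))*m(-5*(5 + (1 - 3))) = 140 + (5*(-4 + 2))*(5*(-5*(5 + (1 - 3)))) = 140 + (5*(-2))*(5*(-5*(5 - 2))) = 140 - 50*(-5*3) = 140 - 50*(-15) = 140 - 10*(-75) = 140 + 750 = 890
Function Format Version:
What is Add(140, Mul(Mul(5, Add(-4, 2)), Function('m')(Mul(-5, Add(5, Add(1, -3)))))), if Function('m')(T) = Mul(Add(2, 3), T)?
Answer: 890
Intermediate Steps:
Function('m')(T) = Mul(5, T)
Add(140, Mul(Mul(5, Add(-4, 2)), Function('m')(Mul(-5, Add(5, Add(1, -3)))))) = Add(140, Mul(Mul(5, Add(-4, 2)), Mul(5, Mul(-5, Add(5, Add(1, -3)))))) = Add(140, Mul(Mul(5, -2), Mul(5, Mul(-5, Add(5, -2))))) = Add(140, Mul(-10, Mul(5, Mul(-5, 3)))) = Add(140, Mul(-10, Mul(5, -15))) = Add(140, Mul(-10, -75)) = Add(140, 750) = 890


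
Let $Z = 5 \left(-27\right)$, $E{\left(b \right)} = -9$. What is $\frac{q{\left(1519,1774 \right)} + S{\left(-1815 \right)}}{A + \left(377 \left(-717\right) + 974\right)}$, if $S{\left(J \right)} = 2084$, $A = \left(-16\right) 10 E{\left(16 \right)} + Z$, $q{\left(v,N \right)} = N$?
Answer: $- \frac{1929}{134015} \approx -0.014394$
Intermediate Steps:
$Z = -135$
$A = 1305$ ($A = \left(-16\right) 10 \left(-9\right) - 135 = \left(-160\right) \left(-9\right) - 135 = 1440 - 135 = 1305$)
$\frac{q{\left(1519,1774 \right)} + S{\left(-1815 \right)}}{A + \left(377 \left(-717\right) + 974\right)} = \frac{1774 + 2084}{1305 + \left(377 \left(-717\right) + 974\right)} = \frac{3858}{1305 + \left(-270309 + 974\right)} = \frac{3858}{1305 - 269335} = \frac{3858}{-268030} = 3858 \left(- \frac{1}{268030}\right) = - \frac{1929}{134015}$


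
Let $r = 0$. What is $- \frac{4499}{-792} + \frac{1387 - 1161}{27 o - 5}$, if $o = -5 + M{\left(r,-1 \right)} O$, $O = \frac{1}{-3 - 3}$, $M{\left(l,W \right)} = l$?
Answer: $\frac{10247}{2520} \approx 4.0663$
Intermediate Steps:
$O = - \frac{1}{6}$ ($O = \frac{1}{-6} = - \frac{1}{6} \approx -0.16667$)
$o = -5$ ($o = -5 + 0 \left(- \frac{1}{6}\right) = -5 + 0 = -5$)
$- \frac{4499}{-792} + \frac{1387 - 1161}{27 o - 5} = - \frac{4499}{-792} + \frac{1387 - 1161}{27 \left(-5\right) - 5} = \left(-4499\right) \left(- \frac{1}{792}\right) + \frac{1387 - 1161}{-135 - 5} = \frac{409}{72} + \frac{226}{-140} = \frac{409}{72} + 226 \left(- \frac{1}{140}\right) = \frac{409}{72} - \frac{113}{70} = \frac{10247}{2520}$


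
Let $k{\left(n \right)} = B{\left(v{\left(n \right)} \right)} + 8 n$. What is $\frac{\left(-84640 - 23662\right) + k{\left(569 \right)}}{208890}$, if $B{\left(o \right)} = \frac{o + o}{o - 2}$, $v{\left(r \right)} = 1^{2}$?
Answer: $- \frac{524}{1055} \approx -0.49668$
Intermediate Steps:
$v{\left(r \right)} = 1$
$B{\left(o \right)} = \frac{2 o}{-2 + o}$
$k{\left(n \right)} = -2 + 8 n$ ($k{\left(n \right)} = 2 \cdot 1 \frac{1}{-2 + 1} + 8 n = 2 \cdot 1 \frac{1}{-1} + 8 n = 2 \cdot 1 \left(-1\right) + 8 n = -2 + 8 n$)
$\frac{\left(-84640 - 23662\right) + k{\left(569 \right)}}{208890} = \frac{\left(-84640 - 23662\right) + \left(-2 + 8 \cdot 569\right)}{208890} = \left(\left(-84640 - 23662\right) + \left(-2 + 4552\right)\right) \frac{1}{208890} = \left(-108302 + 4550\right) \frac{1}{208890} = \left(-103752\right) \frac{1}{208890} = - \frac{524}{1055}$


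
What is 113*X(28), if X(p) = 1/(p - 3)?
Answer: 113/25 ≈ 4.5200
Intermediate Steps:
X(p) = 1/(-3 + p)
113*X(28) = 113/(-3 + 28) = 113/25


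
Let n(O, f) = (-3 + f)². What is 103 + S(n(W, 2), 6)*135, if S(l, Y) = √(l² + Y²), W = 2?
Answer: 103 + 135*√37 ≈ 924.17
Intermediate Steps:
S(l, Y) = √(Y² + l²)
103 + S(n(W, 2), 6)*135 = 103 + √(6² + ((-3 + 2)²)²)*135 = 103 + √(36 + ((-1)²)²)*135 = 103 + √(36 + 1²)*135 = 103 + √(36 + 1)*135 = 103 + √37*135 = 103 + 135*√37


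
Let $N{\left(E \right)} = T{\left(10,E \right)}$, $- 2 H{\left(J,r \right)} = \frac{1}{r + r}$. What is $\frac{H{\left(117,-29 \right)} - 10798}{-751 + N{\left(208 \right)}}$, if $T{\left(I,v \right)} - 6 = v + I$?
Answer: $\frac{1252567}{61132} \approx 20.49$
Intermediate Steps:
$T{\left(I,v \right)} = 6 + I + v$ ($T{\left(I,v \right)} = 6 + \left(v + I\right) = 6 + \left(I + v\right) = 6 + I + v$)
$H{\left(J,r \right)} = - \frac{1}{4 r}$ ($H{\left(J,r \right)} = - \frac{1}{2 \left(r + r\right)} = - \frac{1}{2 \cdot 2 r} = - \frac{\frac{1}{2} \frac{1}{r}}{2} = - \frac{1}{4 r}$)
$N{\left(E \right)} = 16 + E$ ($N{\left(E \right)} = 6 + 10 + E = 16 + E$)
$\frac{H{\left(117,-29 \right)} - 10798}{-751 + N{\left(208 \right)}} = \frac{- \frac{1}{4 \left(-29\right)} - 10798}{-751 + \left(16 + 208\right)} = \frac{\left(- \frac{1}{4}\right) \left(- \frac{1}{29}\right) - 10798}{-751 + 224} = \frac{\frac{1}{116} - 10798}{-527} = \left(- \frac{1252567}{116}\right) \left(- \frac{1}{527}\right) = \frac{1252567}{61132}$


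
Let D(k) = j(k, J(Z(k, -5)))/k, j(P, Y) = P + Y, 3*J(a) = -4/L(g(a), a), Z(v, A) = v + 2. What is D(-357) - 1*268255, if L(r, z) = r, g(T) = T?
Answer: -101991512074/380205 ≈ -2.6825e+5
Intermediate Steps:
Z(v, A) = 2 + v
J(a) = -4/(3*a) (J(a) = (-4/a)/3 = -4/(3*a))
D(k) = (k - 4/(3*(2 + k)))/k
D(-357) - 1*268255 = (-4/3 - 357*(2 - 357))/((-357)*(2 - 357)) - 1*268255 = -1/357*(-4/3 - 357*(-355))/(-355) - 268255 = -1/357*(-1/355)*(-4/3 + 126735) - 268255 = -1/357*(-1/355)*380201/3 - 268255 = 380201/380205 - 268255 = -101991512074/380205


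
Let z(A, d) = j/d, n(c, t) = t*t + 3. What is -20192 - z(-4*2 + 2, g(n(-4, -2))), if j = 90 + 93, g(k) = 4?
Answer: -80951/4 ≈ -20238.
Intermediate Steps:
n(c, t) = 3 + t² (n(c, t) = t² + 3 = 3 + t²)
j = 183
z(A, d) = 183/d
-20192 - z(-4*2 + 2, g(n(-4, -2))) = -20192 - 183/4 = -80951/4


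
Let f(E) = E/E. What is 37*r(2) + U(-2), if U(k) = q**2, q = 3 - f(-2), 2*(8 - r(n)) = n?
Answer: 263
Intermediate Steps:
r(n) = 8 - n/2
f(E) = 1
q = 2 (q = 3 - 1*1 = 3 - 1 = 2)
U(k) = 4 (U(k) = 2**2 = 4)
37*r(2) + U(-2) = 37*(8 - 1/2*2) + 4 = 37*(8 - 1) + 4 = 37*7 + 4 = 259 + 4 = 263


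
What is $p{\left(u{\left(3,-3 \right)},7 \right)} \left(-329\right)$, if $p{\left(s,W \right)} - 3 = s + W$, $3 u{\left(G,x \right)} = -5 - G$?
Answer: $- \frac{7238}{3} \approx -2412.7$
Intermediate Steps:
$u{\left(G,x \right)} = - \frac{5}{3} - \frac{G}{3}$ ($u{\left(G,x \right)} = \frac{-5 - G}{3} = - \frac{5}{3} - \frac{G}{3}$)
$p{\left(s,W \right)} = 3 + W + s$ ($p{\left(s,W \right)} = 3 + \left(s + W\right) = 3 + \left(W + s\right) = 3 + W + s$)
$p{\left(u{\left(3,-3 \right)},7 \right)} \left(-329\right) = \left(3 + 7 - \frac{8}{3}\right) \left(-329\right) = \frac{22}{3} \left(-329\right) = - \frac{7238}{3}$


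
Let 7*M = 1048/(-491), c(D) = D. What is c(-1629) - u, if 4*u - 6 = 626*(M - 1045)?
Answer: 556655556/3437 ≈ 1.6196e+5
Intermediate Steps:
M = -1048/3437 (M = (1048/(-491))/7 = (1048*(-1/491))/7 = (1/7)*(-1048/491) = -1048/3437 ≈ -0.30492)
u = -562254429/3437 (u = 3/2 + (626*(-1048/3437 - 1045))/4 = 3/2 + (626*(-3592713/3437))/4 = 3/2 + (1/4)*(-2249038338/3437) = 3/2 - 1124519169/6874 = -562254429/3437 ≈ -1.6359e+5)
c(-1629) - u = -1629 - 1*(-562254429/3437) = -1629 + 562254429/3437 = 556655556/3437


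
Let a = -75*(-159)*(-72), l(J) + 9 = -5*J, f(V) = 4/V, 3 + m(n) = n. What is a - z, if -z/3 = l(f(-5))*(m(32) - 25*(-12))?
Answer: -863535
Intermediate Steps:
m(n) = -3 + n
l(J) = -9 - 5*J
a = -858600 (a = 11925*(-72) = -858600)
z = 4935 (z = -3*(-9 - 20/(-5))*((-3 + 32) - 25*(-12)) = -3*(-9 - 20*(-1)/5)*(29 + 300) = -3*(-9 - 5*(-⅘))*329 = -3*(-9 + 4)*329 = -(-15)*329 = -3*(-1645) = 4935)
a - z = -858600 - 1*4935 = -858600 - 4935 = -863535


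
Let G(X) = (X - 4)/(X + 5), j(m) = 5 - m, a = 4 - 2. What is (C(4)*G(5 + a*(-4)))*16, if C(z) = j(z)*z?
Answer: -224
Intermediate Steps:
a = 2
C(z) = z*(5 - z) (C(z) = (5 - z)*z = z*(5 - z))
G(X) = (-4 + X)/(5 + X)
(C(4)*G(5 + a*(-4)))*16 = ((4*(5 - 1*4))*((-4 + (5 + 2*(-4)))/(5 + (5 + 2*(-4)))))*16 = ((4*(5 - 4))*((-4 + (5 - 8))/(5 + (5 - 8))))*16 = ((4*1)*((-4 - 3)/(5 - 3)))*16 = (4*(-7/2))*16 = -14*16 = -224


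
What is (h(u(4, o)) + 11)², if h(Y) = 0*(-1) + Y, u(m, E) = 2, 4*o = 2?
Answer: 169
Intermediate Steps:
o = ½ (o = (¼)*2 = ½ ≈ 0.50000)
h(Y) = Y (h(Y) = 0 + Y = Y)
(h(u(4, o)) + 11)² = (2 + 11)² = 13² = 169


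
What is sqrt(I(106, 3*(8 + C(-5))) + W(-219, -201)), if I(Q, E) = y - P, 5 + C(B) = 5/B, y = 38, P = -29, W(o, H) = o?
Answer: 2*I*sqrt(38) ≈ 12.329*I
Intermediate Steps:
C(B) = -5 + 5/B
I(Q, E) = 67 (I(Q, E) = 38 - 1*(-29) = 38 + 29 = 67)
sqrt(I(106, 3*(8 + C(-5))) + W(-219, -201)) = sqrt(67 - 219) = sqrt(-152) = 2*I*sqrt(38)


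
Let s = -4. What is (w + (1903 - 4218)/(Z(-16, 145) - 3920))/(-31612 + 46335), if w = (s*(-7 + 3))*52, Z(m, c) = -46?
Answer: 3302027/58391418 ≈ 0.056550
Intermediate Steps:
w = 832 (w = -4*(-7 + 3)*52 = -4*(-4)*52 = 16*52 = 832)
(w + (1903 - 4218)/(Z(-16, 145) - 3920))/(-31612 + 46335) = (832 + (1903 - 4218)/(-46 - 3920))/(-31612 + 46335) = (832 - 2315/(-3966))/14723 = (832 - 2315*(-1/3966))*(1/14723) = (832 + 2315/3966)*(1/14723) = (3302027/3966)*(1/14723) = 3302027/58391418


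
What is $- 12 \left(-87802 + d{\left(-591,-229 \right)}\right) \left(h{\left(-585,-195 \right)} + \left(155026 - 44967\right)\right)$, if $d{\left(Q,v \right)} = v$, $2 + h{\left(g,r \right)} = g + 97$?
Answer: $115745623668$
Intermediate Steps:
$h{\left(g,r \right)} = 95 + g$ ($h{\left(g,r \right)} = -2 + \left(g + 97\right) = -2 + \left(97 + g\right) = 95 + g$)
$- 12 \left(-87802 + d{\left(-591,-229 \right)}\right) \left(h{\left(-585,-195 \right)} + \left(155026 - 44967\right)\right) = - 12 \left(-87802 - 229\right) \left(\left(95 - 585\right) + \left(155026 - 44967\right)\right) = - 12 \left(- 88031 \left(-490 + \left(155026 - 44967\right)\right)\right) = - 12 \left(- 88031 \left(-490 + 110059\right)\right) = - 12 \left(\left(-88031\right) 109569\right) = \left(-12\right) \left(-9645468639\right) = 115745623668$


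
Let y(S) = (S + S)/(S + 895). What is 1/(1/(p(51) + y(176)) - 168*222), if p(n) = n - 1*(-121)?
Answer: -184564/6883497873 ≈ -2.6813e-5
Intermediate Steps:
p(n) = 121 + n (p(n) = n + 121 = 121 + n)
y(S) = 2*S/(895 + S) (y(S) = (2*S)/(895 + S) = 2*S/(895 + S))
1/(1/(p(51) + y(176)) - 168*222) = 1/(1/((121 + 51) + 2*176/(895 + 176)) - 168*222) = 1/(1/(172 + 2*176/1071) - 37296) = 1/(1/(172 + 2*176*(1/1071)) - 37296) = 1/(1/(172 + 352/1071) - 37296) = 1/(1/(184564/1071) - 37296) = 1/(1071/184564 - 37296) = 1/(-6883497873/184564) = -184564/6883497873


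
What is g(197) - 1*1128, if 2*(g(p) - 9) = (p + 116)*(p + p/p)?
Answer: 29868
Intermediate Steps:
g(p) = 9 + (1 + p)*(116 + p)/2 (g(p) = 9 + ((p + 116)*(p + p/p))/2 = 9 + ((116 + p)*(p + 1))/2 = 9 + ((116 + p)*(1 + p))/2 = 9 + ((1 + p)*(116 + p))/2 = 9 + (1 + p)*(116 + p)/2)
g(197) - 1*1128 = (67 + (½)*197² + (117/2)*197) - 1*1128 = (67 + (½)*38809 + 23049/2) - 1128 = (67 + 38809/2 + 23049/2) - 1128 = 30996 - 1128 = 29868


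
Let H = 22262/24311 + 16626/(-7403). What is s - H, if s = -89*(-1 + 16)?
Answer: -240026345455/179974333 ≈ -1333.7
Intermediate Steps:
s = -1335 (s = -89*15 = -1335)
H = -239389100/179974333 (H = 22262*(1/24311) + 16626*(-1/7403) = 22262/24311 - 16626/7403 = -239389100/179974333 ≈ -1.3301)
s - H = -1335 - 1*(-239389100/179974333) = -1335 + 239389100/179974333 = -240026345455/179974333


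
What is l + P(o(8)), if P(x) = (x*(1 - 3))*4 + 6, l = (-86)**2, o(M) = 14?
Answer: 7290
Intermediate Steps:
l = 7396
P(x) = 6 - 8*x (P(x) = (x*(-2))*4 + 6 = -2*x*4 + 6 = -8*x + 6 = 6 - 8*x)
l + P(o(8)) = 7396 + (6 - 8*14) = 7396 + (6 - 112) = 7396 - 106 = 7290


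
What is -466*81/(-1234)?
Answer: 18873/617 ≈ 30.588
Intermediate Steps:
-466*81/(-1234) = -37746*(-1/1234) = 18873/617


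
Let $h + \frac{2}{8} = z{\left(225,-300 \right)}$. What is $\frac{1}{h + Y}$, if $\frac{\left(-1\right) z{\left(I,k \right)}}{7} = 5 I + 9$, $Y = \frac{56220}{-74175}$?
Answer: $- \frac{19780}{157033577} \approx -0.00012596$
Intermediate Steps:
$Y = - \frac{3748}{4945}$ ($Y = 56220 \left(- \frac{1}{74175}\right) = - \frac{3748}{4945} \approx -0.75794$)
$z{\left(I,k \right)} = -63 - 35 I$ ($z{\left(I,k \right)} = - 7 \left(5 I + 9\right) = - 7 \left(9 + 5 I\right) = -63 - 35 I$)
$h = - \frac{31753}{4}$ ($h = - \frac{1}{4} - 7938 = - \frac{31753}{4} \approx -7938.3$)
$\frac{1}{h + Y} = \frac{1}{- \frac{31753}{4} - \frac{3748}{4945}} = \frac{1}{- \frac{157033577}{19780}} = - \frac{19780}{157033577}$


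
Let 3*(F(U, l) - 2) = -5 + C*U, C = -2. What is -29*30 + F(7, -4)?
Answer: -2623/3 ≈ -874.33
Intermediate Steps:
F(U, l) = ⅓ - 2*U/3 (F(U, l) = 2 + (-5 - 2*U)/3 = 2 + (-5/3 - 2*U/3) = ⅓ - 2*U/3)
-29*30 + F(7, -4) = -29*30 + (⅓ - ⅔*7) = -870 + (⅓ - 14/3) = -870 - 13/3 = -2623/3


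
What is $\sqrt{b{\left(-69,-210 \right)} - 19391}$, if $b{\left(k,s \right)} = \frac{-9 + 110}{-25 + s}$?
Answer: $\frac{i \sqrt{1070891710}}{235} \approx 139.25 i$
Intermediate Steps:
$b{\left(k,s \right)} = \frac{101}{-25 + s}$
$\sqrt{b{\left(-69,-210 \right)} - 19391} = \sqrt{\frac{101}{-25 - 210} - 19391} = \sqrt{\frac{101}{-235} - 19391} = \sqrt{101 \left(- \frac{1}{235}\right) - 19391} = \sqrt{- \frac{101}{235} - 19391} = \sqrt{- \frac{4556986}{235}} = \frac{i \sqrt{1070891710}}{235}$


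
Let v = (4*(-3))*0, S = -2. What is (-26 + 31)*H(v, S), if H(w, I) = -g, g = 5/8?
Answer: -25/8 ≈ -3.1250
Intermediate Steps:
g = 5/8 (g = 5*(⅛) = 5/8 ≈ 0.62500)
v = 0 (v = -12*0 = 0)
H(w, I) = -5/8 (H(w, I) = -1*5/8 = -5/8)
(-26 + 31)*H(v, S) = (-26 + 31)*(-5/8) = 5*(-5/8) = -25/8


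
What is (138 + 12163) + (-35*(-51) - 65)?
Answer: 14021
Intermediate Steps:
(138 + 12163) + (-35*(-51) - 65) = 12301 + (1785 - 65) = 12301 + 1720 = 14021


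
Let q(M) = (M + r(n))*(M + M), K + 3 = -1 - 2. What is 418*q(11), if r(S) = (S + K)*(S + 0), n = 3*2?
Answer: 101156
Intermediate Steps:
n = 6
K = -6 (K = -3 + (-1 - 2) = -3 - 3 = -6)
r(S) = S*(-6 + S) (r(S) = (S - 6)*(S + 0) = (-6 + S)*S = S*(-6 + S))
q(M) = 2*M² (q(M) = (M + 6*(-6 + 6))*(M + M) = (M + 6*0)*(2*M) = (M + 0)*(2*M) = M*(2*M) = 2*M²)
418*q(11) = 418*(2*11²) = 418*(2*121) = 418*242 = 101156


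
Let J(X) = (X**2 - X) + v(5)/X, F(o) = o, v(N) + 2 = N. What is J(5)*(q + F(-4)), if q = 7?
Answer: 309/5 ≈ 61.800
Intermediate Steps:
v(N) = -2 + N
J(X) = X**2 - X + 3/X (J(X) = (X**2 - X) + (-2 + 5)/X = (X**2 - X) + 3/X = X**2 - X + 3/X)
J(5)*(q + F(-4)) = (5**2 - 1*5 + 3/5)*(7 - 4) = (25 - 5 + 3*(1/5))*3 = (25 - 5 + 3/5)*3 = (103/5)*3 = 309/5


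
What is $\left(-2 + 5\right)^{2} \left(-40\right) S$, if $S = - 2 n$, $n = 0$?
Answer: $0$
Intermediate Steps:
$S = 0$ ($S = \left(-2\right) 0 = 0$)
$\left(-2 + 5\right)^{2} \left(-40\right) S = \left(-2 + 5\right)^{2} \left(-40\right) 0 = 3^{2} \left(-40\right) 0 = 9 \left(-40\right) 0 = \left(-360\right) 0 = 0$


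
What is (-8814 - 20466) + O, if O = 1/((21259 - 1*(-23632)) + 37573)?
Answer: -2414545919/82464 ≈ -29280.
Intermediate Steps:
O = 1/82464 (O = 1/((21259 + 23632) + 37573) = 1/(44891 + 37573) = 1/82464 ≈ 1.2127e-5)
(-8814 - 20466) + O = (-8814 - 20466) + 1/82464 = -29280 + 1/82464 = -2414545919/82464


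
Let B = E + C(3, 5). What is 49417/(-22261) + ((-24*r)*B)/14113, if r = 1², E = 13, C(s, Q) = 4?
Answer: -706504609/314169493 ≈ -2.2488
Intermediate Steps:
B = 17 (B = 13 + 4 = 17)
r = 1
49417/(-22261) + ((-24*r)*B)/14113 = 49417/(-22261) + (-24*1*17)/14113 = 49417*(-1/22261) - 24*17*(1/14113) = -49417/22261 - 408*1/14113 = -49417/22261 - 408/14113 = -706504609/314169493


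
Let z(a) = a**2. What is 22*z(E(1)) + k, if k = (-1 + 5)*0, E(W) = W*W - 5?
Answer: 352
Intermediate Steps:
E(W) = -5 + W**2 (E(W) = W**2 - 5 = -5 + W**2)
k = 0 (k = 4*0 = 0)
22*z(E(1)) + k = 22*(-5 + 1**2)**2 + 0 = 22*(-5 + 1)**2 + 0 = 22*(-4)**2 + 0 = 22*16 + 0 = 352 + 0 = 352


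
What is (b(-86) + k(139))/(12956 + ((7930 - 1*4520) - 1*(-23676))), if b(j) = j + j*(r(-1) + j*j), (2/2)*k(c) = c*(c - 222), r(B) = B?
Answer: -647593/40042 ≈ -16.173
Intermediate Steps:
k(c) = c*(-222 + c) (k(c) = c*(c - 222) = c*(-222 + c))
b(j) = j + j*(-1 + j²) (b(j) = j + j*(-1 + j*j) = j + j*(-1 + j²))
(b(-86) + k(139))/(12956 + ((7930 - 1*4520) - 1*(-23676))) = ((-86)³ + 139*(-222 + 139))/(12956 + ((7930 - 1*4520) - 1*(-23676))) = (-636056 + 139*(-83))/(12956 + ((7930 - 4520) + 23676)) = (-636056 - 11537)/(12956 + (3410 + 23676)) = -647593/(12956 + 27086) = -647593/40042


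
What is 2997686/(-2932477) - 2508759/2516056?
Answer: -14899223912459/7378276350712 ≈ -2.0193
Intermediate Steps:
2997686/(-2932477) - 2508759/2516056 = 2997686*(-1/2932477) - 2508759*1/2516056 = -2997686/2932477 - 2508759/2516056 = -14899223912459/7378276350712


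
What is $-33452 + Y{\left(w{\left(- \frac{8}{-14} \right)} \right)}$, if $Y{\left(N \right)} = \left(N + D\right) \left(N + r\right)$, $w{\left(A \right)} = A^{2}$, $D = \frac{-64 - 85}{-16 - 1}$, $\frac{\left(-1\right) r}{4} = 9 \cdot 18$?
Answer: $- \frac{1605747012}{40817} \approx -39340.0$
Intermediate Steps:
$r = -648$ ($r = - 4 \cdot 9 \cdot 18 = \left(-4\right) 162 = -648$)
$D = \frac{149}{17}$ ($D = - \frac{149}{-17} = \left(-149\right) \left(- \frac{1}{17}\right) = \frac{149}{17} \approx 8.7647$)
$Y{\left(N \right)} = \left(-648 + N\right) \left(\frac{149}{17} + N\right)$ ($Y{\left(N \right)} = \left(N + \frac{149}{17}\right) \left(N - 648\right) = \left(\frac{149}{17} + N\right) \left(-648 + N\right) = \left(-648 + N\right) \left(\frac{149}{17} + N\right)$)
$-33452 + Y{\left(w{\left(- \frac{8}{-14} \right)} \right)} = -33452 - \left(\frac{96552}{17} - \frac{256}{2401} + \frac{173872}{833}\right) = -33452 - \left(\frac{4904920}{833} - \frac{256}{2401}\right) = -33452 - \frac{240336728}{40817} = - \frac{1605747012}{40817}$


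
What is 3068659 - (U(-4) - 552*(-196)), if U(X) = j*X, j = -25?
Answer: 2960367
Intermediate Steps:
U(X) = -25*X
3068659 - (U(-4) - 552*(-196)) = 3068659 - (-25*(-4) - 552*(-196)) = 3068659 - (100 + 108192) = 3068659 - 1*108292 = 3068659 - 108292 = 2960367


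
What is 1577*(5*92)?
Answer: 725420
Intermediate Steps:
1577*(5*92) = 1577*460 = 725420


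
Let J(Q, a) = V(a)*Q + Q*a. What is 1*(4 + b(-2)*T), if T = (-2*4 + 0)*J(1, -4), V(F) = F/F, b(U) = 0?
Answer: 4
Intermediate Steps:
V(F) = 1
J(Q, a) = Q + Q*a (J(Q, a) = 1*Q + Q*a = Q + Q*a)
T = 24 (T = (-2*4 + 0)*(1*(1 - 4)) = (-8 + 0)*(1*(-3)) = -8*(-3) = 24)
1*(4 + b(-2)*T) = 1*(4 + 0*24) = 1*(4 + 0) = 1*4 = 4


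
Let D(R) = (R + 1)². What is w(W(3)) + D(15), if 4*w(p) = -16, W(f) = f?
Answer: 252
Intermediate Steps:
D(R) = (1 + R)²
w(p) = -4 (w(p) = (¼)*(-16) = -4)
w(W(3)) + D(15) = -4 + (1 + 15)² = -4 + 16² = -4 + 256 = 252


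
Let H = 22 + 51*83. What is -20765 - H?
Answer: -25020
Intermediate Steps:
H = 4255 (H = 22 + 4233 = 4255)
-20765 - H = -20765 - 1*4255 = -20765 - 4255 = -25020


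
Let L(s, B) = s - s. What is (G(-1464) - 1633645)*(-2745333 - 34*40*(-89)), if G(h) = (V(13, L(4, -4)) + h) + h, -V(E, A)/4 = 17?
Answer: 4295025519813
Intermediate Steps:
L(s, B) = 0
V(E, A) = -68 (V(E, A) = -4*17 = -68)
G(h) = -68 + 2*h (G(h) = (-68 + h) + h = -68 + 2*h)
(G(-1464) - 1633645)*(-2745333 - 34*40*(-89)) = ((-68 + 2*(-1464)) - 1633645)*(-2745333 - 34*40*(-89)) = ((-68 - 2928) - 1633645)*(-2745333 - 1360*(-89)) = (-2996 - 1633645)*(-2745333 + 121040) = -1636641*(-2624293) = 4295025519813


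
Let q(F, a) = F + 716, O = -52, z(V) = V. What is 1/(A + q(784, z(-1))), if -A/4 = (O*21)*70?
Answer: 1/307260 ≈ 3.2546e-6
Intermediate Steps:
A = 305760 (A = -4*(-52*21)*70 = -(-4368)*70 = -4*(-76440) = 305760)
q(F, a) = 716 + F
1/(A + q(784, z(-1))) = 1/(305760 + (716 + 784)) = 1/(305760 + 1500) = 1/307260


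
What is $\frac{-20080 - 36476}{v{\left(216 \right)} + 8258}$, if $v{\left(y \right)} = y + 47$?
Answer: $- \frac{56556}{8521} \approx -6.6373$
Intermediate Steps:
$v{\left(y \right)} = 47 + y$
$\frac{-20080 - 36476}{v{\left(216 \right)} + 8258} = \frac{-20080 - 36476}{\left(47 + 216\right) + 8258} = - \frac{56556}{263 + 8258} = - \frac{56556}{8521}$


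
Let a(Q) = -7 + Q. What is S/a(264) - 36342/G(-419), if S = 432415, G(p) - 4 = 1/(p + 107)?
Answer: -2374825423/320479 ≈ -7410.2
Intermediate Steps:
G(p) = 4 + 1/(107 + p) (G(p) = 4 + 1/(p + 107) = 4 + 1/(107 + p))
S/a(264) - 36342/G(-419) = 432415/(-7 + 264) - 36342*(107 - 419)/(429 + 4*(-419)) = 432415/257 - 36342*(-312/(429 - 1676)) = 432415*(1/257) - 36342/((-1/312*(-1247))) = 432415/257 - 36342/1247/312 = 432415/257 - 36342*312/1247 = 432415/257 - 11338704/1247 = -2374825423/320479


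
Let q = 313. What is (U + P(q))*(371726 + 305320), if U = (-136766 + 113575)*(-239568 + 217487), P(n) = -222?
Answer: 346701884264454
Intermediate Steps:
U = 512080471 (U = -23191*(-22081) = 512080471)
(U + P(q))*(371726 + 305320) = (512080471 - 222)*(371726 + 305320) = 512080249*677046 = 346701884264454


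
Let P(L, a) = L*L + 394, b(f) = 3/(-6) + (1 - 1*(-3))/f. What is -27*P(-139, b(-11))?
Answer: -532305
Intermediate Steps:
b(f) = -1/2 + 4/f (b(f) = 3*(-1/6) + (1 + 3)/f = -1/2 + 4/f)
P(L, a) = 394 + L**2 (P(L, a) = L**2 + 394 = 394 + L**2)
-27*P(-139, b(-11)) = -27*(394 + (-139)**2) = -27*(394 + 19321) = -27*19715 = -532305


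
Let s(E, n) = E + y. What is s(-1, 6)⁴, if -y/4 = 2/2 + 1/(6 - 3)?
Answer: 130321/81 ≈ 1608.9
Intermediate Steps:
y = -16/3 (y = -4*(2/2 + 1/(6 - 3)) = -4*(2*(½) + 1/3) = -4*(1 + 1*(⅓)) = -4*(1 + ⅓) = -4*4/3 = -16/3 ≈ -5.3333)
s(E, n) = -16/3 + E (s(E, n) = E - 16/3 = -16/3 + E)
s(-1, 6)⁴ = (-16/3 - 1)⁴ = (-19/3)⁴ = 130321/81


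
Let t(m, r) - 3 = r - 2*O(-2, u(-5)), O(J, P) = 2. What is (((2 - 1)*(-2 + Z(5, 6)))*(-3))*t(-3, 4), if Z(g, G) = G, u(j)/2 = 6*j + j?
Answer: -36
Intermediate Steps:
u(j) = 14*j (u(j) = 2*(6*j + j) = 2*(7*j) = 14*j)
t(m, r) = -1 + r (t(m, r) = 3 + (r - 2*2) = 3 + (r - 4) = 3 + (-4 + r) = -1 + r)
(((2 - 1)*(-2 + Z(5, 6)))*(-3))*t(-3, 4) = (((2 - 1)*(-2 + 6))*(-3))*(-1 + 4) = ((1*4)*(-3))*3 = (4*(-3))*3 = -12*3 = -36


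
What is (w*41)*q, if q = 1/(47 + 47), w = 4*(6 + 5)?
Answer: 902/47 ≈ 19.191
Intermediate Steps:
w = 44 (w = 4*11 = 44)
q = 1/94 ≈ 0.010638
(w*41)*q = (44*41)*(1/94) = 1804*(1/94) = 902/47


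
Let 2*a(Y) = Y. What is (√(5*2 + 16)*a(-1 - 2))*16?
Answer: -24*√26 ≈ -122.38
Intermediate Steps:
a(Y) = Y/2
(√(5*2 + 16)*a(-1 - 2))*16 = (√(5*2 + 16)*((-1 - 2)/2))*16 = (√(10 + 16)*((½)*(-3)))*16 = (√26*(-3/2))*16 = -3*√26/2*16 = -24*√26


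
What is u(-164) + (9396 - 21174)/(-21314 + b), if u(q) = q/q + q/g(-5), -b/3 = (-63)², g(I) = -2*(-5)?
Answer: -2499127/166105 ≈ -15.045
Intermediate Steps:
g(I) = 10
b = -11907 (b = -3*(-63)² = -3*3969 = -11907)
u(q) = 1 + q/10 (u(q) = q/q + q/10 = 1 + q*(⅒) = 1 + q/10)
u(-164) + (9396 - 21174)/(-21314 + b) = (1 + (⅒)*(-164)) + (9396 - 21174)/(-21314 - 11907) = (1 - 82/5) - 11778/(-33221) = -77/5 - 11778*(-1/33221) = -77/5 + 11778/33221 = -2499127/166105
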